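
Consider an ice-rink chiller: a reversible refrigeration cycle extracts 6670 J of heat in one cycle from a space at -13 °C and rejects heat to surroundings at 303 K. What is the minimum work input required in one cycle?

T_C = -13 °C → -13 + 273.15 = 260.15 K.
Carnot COP: COP_R = T_C/(T_H − T_C) = 260.15/42.85 = 6.0712.
W = Q_C/COP_R = 6670/6.0712 = 1099 J.

W_in ≈ 1099 J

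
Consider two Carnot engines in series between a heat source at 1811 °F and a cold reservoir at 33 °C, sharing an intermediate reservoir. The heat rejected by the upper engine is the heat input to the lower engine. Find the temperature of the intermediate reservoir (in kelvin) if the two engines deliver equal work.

T_H = 1811 °F → (1811 − 32) × 5/9 = 988.33 °C = 1261.48 K.
T_C = 33 °C → 33 + 273.15 = 306.15 K.
For reversible stages Q_m = Q_H·(T_m/T_H). Setting W₁ = Q_H(1 − T_m/T_H) equal to W₂ = Q_m(1 − T_C/T_m) = Q_H·(T_m − T_C)/T_H gives T_H − T_m = T_m − T_C, so T_m = (T_H + T_C)/2 = (1261.48 + 306.15)/2 = 784 K.

T_m ≈ 784 K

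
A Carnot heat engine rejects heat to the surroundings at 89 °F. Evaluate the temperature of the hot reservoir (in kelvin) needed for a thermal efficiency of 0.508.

T_H ≈ 619.5 K

T_C = 89 °F → (89 − 32) × 5/9 = 31.67 °C = 304.82 K.
From η = 1 − T_C/T_H, solving for T_H gives T_H = T_C/(1 − η) = 304.82/(1 − 0.508) = 619.5 K.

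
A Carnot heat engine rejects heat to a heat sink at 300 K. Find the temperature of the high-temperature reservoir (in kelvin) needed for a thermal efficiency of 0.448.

T_H ≈ 543 K

From η = 1 − T_C/T_H, solving for T_H gives T_H = T_C/(1 − η) = 300.00/(1 − 0.448) = 543 K.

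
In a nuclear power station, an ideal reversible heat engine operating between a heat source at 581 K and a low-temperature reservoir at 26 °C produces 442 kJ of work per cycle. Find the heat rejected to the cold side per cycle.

T_C = 26 °C → 26 + 273.15 = 299.15 K.
η_rev = 1 − T_C/T_H = 1 − 299.15/581.00 = 0.4851.
Since Q_C/Q_H = T_C/T_H and Q_H = W/η, Q_C = W·T_C/(T_H − T_C) = 442 × 299.15/281.85 = 469 kJ.

Q_C ≈ 469 kJ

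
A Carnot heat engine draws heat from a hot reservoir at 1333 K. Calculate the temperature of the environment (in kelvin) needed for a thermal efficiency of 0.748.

T_C ≈ 336 K

From η = 1 − T_C/T_H, T_C = T_H·(1 − η) = 1333.00 × (1 − 0.748) = 336 K.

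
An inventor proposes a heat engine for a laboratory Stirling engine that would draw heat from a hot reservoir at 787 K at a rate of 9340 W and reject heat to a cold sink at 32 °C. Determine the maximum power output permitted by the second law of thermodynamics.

Ẇ_max ≈ 5719 W

T_C = 32 °C → 32 + 273.15 = 305.15 K.
The upper bound on efficiency is η_max = 1 − T_C/T_H = 1 − 305.15/787.00 = 0.6123.
W_max = η_max · Q_H = 0.6123 × 9340 = 5719 W.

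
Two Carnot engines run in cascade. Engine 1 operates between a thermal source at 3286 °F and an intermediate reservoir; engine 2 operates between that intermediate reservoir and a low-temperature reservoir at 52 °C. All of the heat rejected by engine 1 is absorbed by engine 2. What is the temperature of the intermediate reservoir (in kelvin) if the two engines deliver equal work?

T_H = 3286 °F → (3286 − 32) × 5/9 = 1807.78 °C = 2080.93 K.
T_C = 52 °C → 52 + 273.15 = 325.15 K.
For reversible stages Q_m = Q_H·(T_m/T_H). Setting W₁ = Q_H(1 − T_m/T_H) equal to W₂ = Q_m(1 − T_C/T_m) = Q_H·(T_m − T_C)/T_H gives T_H − T_m = T_m − T_C, so T_m = (T_H + T_C)/2 = (2080.93 + 325.15)/2 = 1203 K.

T_m ≈ 1203 K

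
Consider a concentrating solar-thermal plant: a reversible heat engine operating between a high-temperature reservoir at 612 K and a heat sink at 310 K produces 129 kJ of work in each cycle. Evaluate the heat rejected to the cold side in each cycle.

Q_C ≈ 132 kJ

For a reversible engine, η = 1 − T_C/T_H = 1 − 310.00/612.00 = 0.4935.
Since Q_C/Q_H = T_C/T_H and Q_H = W/η, Q_C = W·T_C/(T_H − T_C) = 129 × 310.00/302.00 = 132 kJ.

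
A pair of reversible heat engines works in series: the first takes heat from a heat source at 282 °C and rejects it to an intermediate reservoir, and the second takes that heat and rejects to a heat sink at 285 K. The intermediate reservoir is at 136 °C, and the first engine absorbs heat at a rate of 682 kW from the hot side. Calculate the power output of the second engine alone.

Ẇ₂ ≈ 153 kW

T_H = 282 °C → 282 + 273.15 = 555.15 K.
T_m = 136 °C → 136 + 273.15 = 409.15 K.
Heat entering the second stage: Q_m = Q_H·(T_m/T_H) = 682 × 409.15/555.15 = 503 kW.
Second-stage efficiency η₂ = 1 − T_C/T_m = 1 − 285.00/409.15 = 0.3034, so W₂ = η₂·Q_m = 153 kW.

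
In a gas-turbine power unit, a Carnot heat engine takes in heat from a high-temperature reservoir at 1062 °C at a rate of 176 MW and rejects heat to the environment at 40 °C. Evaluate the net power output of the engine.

T_H = 1062 °C → 1062 + 273.15 = 1335.15 K.
T_C = 40 °C → 40 + 273.15 = 313.15 K.
η_rev = 1 − T_C/T_H = 1 − 313.15/1335.15 = 0.7655.
W = η·Q_H = 0.7655 × 176 = 135 MW.

Ẇ ≈ 135 MW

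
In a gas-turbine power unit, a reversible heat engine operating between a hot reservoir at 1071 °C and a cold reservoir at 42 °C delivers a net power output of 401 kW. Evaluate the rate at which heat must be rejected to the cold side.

T_H = 1071 °C → 1071 + 273.15 = 1344.15 K.
T_C = 42 °C → 42 + 273.15 = 315.15 K.
For a reversible engine, η = 1 − T_C/T_H = 1 − 315.15/1344.15 = 0.7655.
Since Q_C/Q_H = T_C/T_H and Q_H = W/η, Q_C = W·T_C/(T_H − T_C) = 401 × 315.15/1029.00 = 123 kW.

Q̇_C ≈ 123 kW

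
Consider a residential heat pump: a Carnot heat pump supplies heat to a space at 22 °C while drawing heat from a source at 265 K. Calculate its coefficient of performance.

COP_HP ≈ 9.79

T_H = 22 °C → 22 + 273.15 = 295.15 K.
The Carnot heat-pump COP is COP_HP = T_H/(T_H − T_C) = 295.15/(295.15 − 265.00) = 9.79.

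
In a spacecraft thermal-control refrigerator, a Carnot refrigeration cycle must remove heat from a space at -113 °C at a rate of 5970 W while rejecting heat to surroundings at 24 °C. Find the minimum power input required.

Ẇ_in ≈ 5107 W

T_H = 24 °C → 24 + 273.15 = 297.15 K.
T_C = -113 °C → -113 + 273.15 = 160.15 K.
Carnot COP: COP_R = T_C/(T_H − T_C) = 160.15/137.00 = 1.1690.
W = Q_C/COP_R = 5970/1.1690 = 5107 W.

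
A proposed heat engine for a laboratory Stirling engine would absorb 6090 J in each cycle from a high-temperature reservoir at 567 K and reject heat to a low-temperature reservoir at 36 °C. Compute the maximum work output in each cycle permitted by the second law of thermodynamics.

T_C = 36 °C → 36 + 273.15 = 309.15 K.
The second-law ceiling is the Carnot efficiency, η_max = 1 − T_C/T_H = 1 − 309.15/567.00 = 0.4548.
W_max = η_max · Q_H = 0.4548 × 6090 = 2770 J.

W_max ≈ 2770 J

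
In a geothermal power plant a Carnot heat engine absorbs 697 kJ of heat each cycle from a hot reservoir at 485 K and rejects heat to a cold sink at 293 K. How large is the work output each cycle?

For a reversible engine, η = 1 − T_C/T_H = 1 − 293.00/485.00 = 0.3959.
W = η·Q_H = 0.3959 × 697 = 276 kJ.

W ≈ 276 kJ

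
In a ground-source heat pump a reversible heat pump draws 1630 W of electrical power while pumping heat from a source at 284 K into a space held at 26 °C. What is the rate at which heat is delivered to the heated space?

T_H = 26 °C → 26 + 273.15 = 299.15 K.
Reversible heating COP: COP_HP = T_H/(T_H − T_C) = 299.15/15.15 = 19.7459.
Q_H = COP_HP · W = 19.7459 × 1630 = 32200 W.

Q̇_H ≈ 32200 W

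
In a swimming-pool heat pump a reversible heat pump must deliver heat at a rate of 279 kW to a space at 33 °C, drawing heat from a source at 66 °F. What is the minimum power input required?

T_H = 33 °C → 33 + 273.15 = 306.15 K.
T_C = 66 °F → (66 − 32) × 5/9 = 18.89 °C = 292.04 K.
Reversible heating COP: COP_HP = T_H/(T_H − T_C) = 306.15/14.11 = 21.6957.
W = Q_H/COP_HP = 279/21.6957 = 12.86 kW.

Ẇ_in ≈ 12.86 kW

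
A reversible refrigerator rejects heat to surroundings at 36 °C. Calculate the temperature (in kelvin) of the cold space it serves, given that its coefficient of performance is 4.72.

T_H = 36 °C → 36 + 273.15 = 309.15 K.
COP_R = T_C/(T_H − T_C) ⇒ T_C = T_H·COP_R/(1 + COP_R) = 309.15 × 4.72/(1 + 4.72) = 255.1 K.

T_C ≈ 255.1 K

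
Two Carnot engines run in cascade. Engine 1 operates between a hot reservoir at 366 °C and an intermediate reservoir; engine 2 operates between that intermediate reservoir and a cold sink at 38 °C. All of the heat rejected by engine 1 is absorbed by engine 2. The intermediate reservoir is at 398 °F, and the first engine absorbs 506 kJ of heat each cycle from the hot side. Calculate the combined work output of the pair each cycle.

W_total ≈ 260 kJ

T_H = 366 °C → 366 + 273.15 = 639.15 K.
T_C = 38 °C → 38 + 273.15 = 311.15 K.
Two reversible stages in series are equivalent to a single Carnot engine between T_H and T_C, so η_total = 1 − T_C/T_H = 1 − 311.15/639.15 = 0.5132.
W_total = η_total · Q_H = 0.5132 × 506 = 260 kJ.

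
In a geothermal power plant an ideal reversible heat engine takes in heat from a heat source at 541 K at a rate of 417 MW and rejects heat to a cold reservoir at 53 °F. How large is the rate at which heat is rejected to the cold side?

Q̇_C ≈ 219.5 MW

T_C = 53 °F → (53 − 32) × 5/9 = 11.67 °C = 284.82 K.
For a reversible engine, η = 1 − T_C/T_H = 1 − 284.82/541.00 = 0.4735.
For a reversible cycle Q_C/Q_H = T_C/T_H, so Q_C = 417 × 284.82/541.00 = 219.5 MW.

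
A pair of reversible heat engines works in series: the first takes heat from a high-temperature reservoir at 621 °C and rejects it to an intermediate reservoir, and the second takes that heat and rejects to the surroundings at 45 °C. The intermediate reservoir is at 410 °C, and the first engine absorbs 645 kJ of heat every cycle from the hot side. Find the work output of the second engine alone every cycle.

T_H = 621 °C → 621 + 273.15 = 894.15 K.
T_C = 45 °C → 45 + 273.15 = 318.15 K.
T_m = 410 °C → 410 + 273.15 = 683.15 K.
Heat entering the second stage: Q_m = Q_H·(T_m/T_H) = 645 × 683.15/894.15 = 493 kJ.
Second-stage efficiency η₂ = 1 − T_C/T_m = 1 − 318.15/683.15 = 0.5343, so W₂ = η₂·Q_m = 263 kJ.

W₂ ≈ 263 kJ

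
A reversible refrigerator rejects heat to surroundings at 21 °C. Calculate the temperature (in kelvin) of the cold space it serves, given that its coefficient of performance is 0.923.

T_C ≈ 141 K

T_H = 21 °C → 21 + 273.15 = 294.15 K.
COP_R = T_C/(T_H − T_C) ⇒ T_C = T_H·COP_R/(1 + COP_R) = 294.15 × 0.923/(1 + 0.923) = 141 K.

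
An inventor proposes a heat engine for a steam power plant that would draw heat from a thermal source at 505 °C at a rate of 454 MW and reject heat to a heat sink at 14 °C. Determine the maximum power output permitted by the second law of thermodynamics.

T_H = 505 °C → 505 + 273.15 = 778.15 K.
T_C = 14 °C → 14 + 273.15 = 287.15 K.
The upper bound on efficiency is η_max = 1 − T_C/T_H = 1 − 287.15/778.15 = 0.6310.
W_max = η_max · Q_H = 0.6310 × 454 = 286 MW.

Ẇ_max ≈ 286 MW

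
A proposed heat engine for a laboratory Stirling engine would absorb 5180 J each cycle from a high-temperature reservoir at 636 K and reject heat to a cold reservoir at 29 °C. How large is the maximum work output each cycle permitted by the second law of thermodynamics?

W_max ≈ 2720 J

T_C = 29 °C → 29 + 273.15 = 302.15 K.
The second-law ceiling is the Carnot efficiency, η_max = 1 − T_C/T_H = 1 − 302.15/636.00 = 0.5249.
W_max = η_max · Q_H = 0.5249 × 5180 = 2720 J.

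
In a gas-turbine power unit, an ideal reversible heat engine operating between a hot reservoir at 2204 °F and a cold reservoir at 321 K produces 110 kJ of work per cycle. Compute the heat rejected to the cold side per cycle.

T_H = 2204 °F → (2204 − 32) × 5/9 = 1206.67 °C = 1479.82 K.
Since the cycle is reversible, η = 1 − T_C/T_H = 1 − 321.00/1479.82 = 0.7831.
Since Q_C/Q_H = T_C/T_H and Q_H = W/η, Q_C = W·T_C/(T_H − T_C) = 110 × 321.00/1158.82 = 30.5 kJ.

Q_C ≈ 30.5 kJ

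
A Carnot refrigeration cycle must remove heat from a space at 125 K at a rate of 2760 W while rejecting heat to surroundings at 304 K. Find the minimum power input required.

Ẇ_in ≈ 3952 W

COP_R = T_C/(T_H − T_C) = 125.00/179.00 = 0.6983.
W = Q_C/COP_R = 2760/0.6983 = 3952 W.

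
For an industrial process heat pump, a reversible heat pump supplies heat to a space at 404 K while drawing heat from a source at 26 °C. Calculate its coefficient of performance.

COP_HP ≈ 3.853

T_C = 26 °C → 26 + 273.15 = 299.15 K.
Reversible heating COP: COP_HP = T_H/(T_H − T_C) = 404.00/(404.00 − 299.15) = 3.853.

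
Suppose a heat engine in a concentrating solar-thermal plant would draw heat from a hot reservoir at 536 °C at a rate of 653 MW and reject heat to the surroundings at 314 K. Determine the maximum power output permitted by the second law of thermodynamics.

Ẇ_max ≈ 400 MW

T_H = 536 °C → 536 + 273.15 = 809.15 K.
By the Carnot theorem, η_max = 1 − T_C/T_H = 1 − 314.00/809.15 = 0.6119.
W_max = η_max · Q_H = 0.6119 × 653 = 400 MW.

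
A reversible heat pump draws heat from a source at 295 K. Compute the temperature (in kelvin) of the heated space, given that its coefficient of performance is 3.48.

COP_HP = T_H/(T_H − T_C) ⇒ T_H = T_C·COP_HP/(COP_HP − 1) = 295.00 × 3.48/(3.48 − 1) = 414.0 K.

T_H ≈ 414.0 K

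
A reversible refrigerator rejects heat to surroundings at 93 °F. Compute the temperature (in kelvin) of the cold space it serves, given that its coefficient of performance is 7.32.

T_H = 93 °F → (93 − 32) × 5/9 = 33.89 °C = 307.04 K.
COP_R = T_C/(T_H − T_C) ⇒ T_C = T_H·COP_R/(1 + COP_R) = 307.04 × 7.32/(1 + 7.32) = 270.1 K.

T_C ≈ 270.1 K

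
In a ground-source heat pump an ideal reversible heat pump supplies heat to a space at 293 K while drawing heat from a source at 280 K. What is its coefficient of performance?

Reversible heating COP: COP_HP = T_H/(T_H − T_C) = 293.00/(293.00 − 280.00) = 22.54.

COP_HP ≈ 22.54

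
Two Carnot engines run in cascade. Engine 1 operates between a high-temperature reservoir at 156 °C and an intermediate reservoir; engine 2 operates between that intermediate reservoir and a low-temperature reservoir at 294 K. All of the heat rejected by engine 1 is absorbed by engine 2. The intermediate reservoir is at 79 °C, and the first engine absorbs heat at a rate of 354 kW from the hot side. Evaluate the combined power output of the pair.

Ẇ_total ≈ 111.5 kW

T_H = 156 °C → 156 + 273.15 = 429.15 K.
Two reversible stages in series are equivalent to a single Carnot engine between T_H and T_C, so η_total = 1 − T_C/T_H = 1 − 294.00/429.15 = 0.3149.
W_total = η_total · Q_H = 0.3149 × 354 = 111.5 kW.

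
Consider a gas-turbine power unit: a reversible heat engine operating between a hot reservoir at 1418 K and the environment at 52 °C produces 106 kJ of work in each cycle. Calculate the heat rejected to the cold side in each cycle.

Q_C ≈ 31.5 kJ

T_C = 52 °C → 52 + 273.15 = 325.15 K.
Carnot efficiency: η = 1 − T_C/T_H = 1 − 325.15/1418.00 = 0.7707.
Since Q_C/Q_H = T_C/T_H and Q_H = W/η, Q_C = W·T_C/(T_H − T_C) = 106 × 325.15/1092.85 = 31.5 kJ.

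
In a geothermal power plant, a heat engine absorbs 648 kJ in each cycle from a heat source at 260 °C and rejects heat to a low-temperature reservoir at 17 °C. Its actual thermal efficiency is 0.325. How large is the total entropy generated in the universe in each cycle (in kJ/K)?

T_H = 260 °C → 260 + 273.15 = 533.15 K.
T_C = 17 °C → 17 + 273.15 = 290.15 K.
W = η·Q_H = 0.325 × 648 = 210.6 kJ, so Q_C = Q_H − W = 437.4 kJ.
The hot reservoir loses entropy Q_H/T_H = 648/533.15 = 1.215 kJ/K; the cold reservoir gains Q_C/T_C = 437.4/290.15 = 1.507 kJ/K.
ΔS_univ = −Q_H/T_H + Q_C/T_C = 0.292 kJ/K (> 0, since η = 0.325 < η_Carnot = 0.456).

ΔS_univ ≈ 0.292 kJ/K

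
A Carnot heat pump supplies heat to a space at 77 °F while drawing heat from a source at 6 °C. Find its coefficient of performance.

T_H = 77 °F → (77 − 32) × 5/9 = 25.00 °C = 298.15 K.
T_C = 6 °C → 6 + 273.15 = 279.15 K.
For a reversible heat pump, COP_HP = T_H/(T_H − T_C) = 298.15/(298.15 − 279.15) = 15.7.

COP_HP ≈ 15.7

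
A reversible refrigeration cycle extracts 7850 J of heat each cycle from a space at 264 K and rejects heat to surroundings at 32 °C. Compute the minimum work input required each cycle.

T_H = 32 °C → 32 + 273.15 = 305.15 K.
Carnot COP: COP_R = T_C/(T_H − T_C) = 264.00/41.15 = 6.4156.
W = Q_C/COP_R = 7850/6.4156 = 1220 J.

W_in ≈ 1220 J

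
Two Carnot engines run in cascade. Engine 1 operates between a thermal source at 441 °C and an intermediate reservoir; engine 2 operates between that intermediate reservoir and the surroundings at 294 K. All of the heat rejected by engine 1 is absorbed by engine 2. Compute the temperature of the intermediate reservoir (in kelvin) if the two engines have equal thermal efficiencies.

T_m ≈ 458 K

T_H = 441 °C → 441 + 273.15 = 714.15 K.
Equal efficiencies require 1 − T_m/T_H = 1 − T_C/T_m, i.e. T_m/T_H = T_C/T_m, so T_m = √(T_H·T_C) = √(714.15 × 294.00) = 458 K.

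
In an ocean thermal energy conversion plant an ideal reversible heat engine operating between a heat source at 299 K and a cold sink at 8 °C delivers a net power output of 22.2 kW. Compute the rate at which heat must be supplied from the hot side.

Q̇_H ≈ 372 kW

T_C = 8 °C → 8 + 273.15 = 281.15 K.
Carnot efficiency: η = 1 − T_C/T_H = 1 − 281.15/299.00 = 0.0597.
Q_H = W/η = 22.2/0.0597 = 372 kW.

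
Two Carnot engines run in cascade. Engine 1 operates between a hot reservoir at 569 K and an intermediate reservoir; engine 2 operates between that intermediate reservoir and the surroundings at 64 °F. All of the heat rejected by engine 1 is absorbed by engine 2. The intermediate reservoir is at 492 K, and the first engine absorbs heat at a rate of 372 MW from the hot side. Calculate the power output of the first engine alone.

Ẇ₁ ≈ 50.3 MW

T_C = 64 °F → (64 − 32) × 5/9 = 17.78 °C = 290.93 K.
First-stage efficiency η₁ = 1 − T_m/T_H = 1 − 492.00/569.00 = 0.1353.
W₁ = η₁·Q_H = 0.1353 × 372 = 50.3 MW.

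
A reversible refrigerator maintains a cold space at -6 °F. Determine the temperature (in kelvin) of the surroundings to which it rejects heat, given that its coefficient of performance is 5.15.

T_C = -6 °F → (-6 − 32) × 5/9 = -21.11 °C = 252.04 K.
COP_R = T_C/(T_H − T_C) ⇒ T_H = T_C·(1 + 1/COP_R) = 252.04 × (1 + 1/5.15) = 301 K.

T_H ≈ 301 K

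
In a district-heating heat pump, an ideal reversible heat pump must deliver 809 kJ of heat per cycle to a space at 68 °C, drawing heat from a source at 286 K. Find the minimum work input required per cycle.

W_in ≈ 131 kJ

T_H = 68 °C → 68 + 273.15 = 341.15 K.
The Carnot heat-pump COP is COP_HP = T_H/(T_H − T_C) = 341.15/55.15 = 6.1859.
W = Q_H/COP_HP = 809/6.1859 = 131 kJ.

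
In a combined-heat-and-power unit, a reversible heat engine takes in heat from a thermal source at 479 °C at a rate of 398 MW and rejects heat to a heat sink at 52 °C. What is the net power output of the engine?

Ẇ ≈ 225.9 MW

T_H = 479 °C → 479 + 273.15 = 752.15 K.
T_C = 52 °C → 52 + 273.15 = 325.15 K.
For a reversible engine, η = 1 − T_C/T_H = 1 − 325.15/752.15 = 0.5677.
W = η·Q_H = 0.5677 × 398 = 225.9 MW.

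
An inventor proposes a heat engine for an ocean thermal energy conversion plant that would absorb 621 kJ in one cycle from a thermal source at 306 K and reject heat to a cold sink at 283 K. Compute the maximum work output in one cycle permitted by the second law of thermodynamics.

W_max ≈ 46.7 kJ

No engine can exceed the Carnot limit: η_max = 1 − T_C/T_H = 1 − 283.00/306.00 = 0.0752.
W_max = η_max · Q_H = 0.0752 × 621 = 46.7 kJ.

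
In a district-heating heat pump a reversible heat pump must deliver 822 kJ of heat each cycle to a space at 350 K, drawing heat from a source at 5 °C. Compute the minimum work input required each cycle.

T_C = 5 °C → 5 + 273.15 = 278.15 K.
Reversible heating COP: COP_HP = T_H/(T_H − T_C) = 350.00/71.85 = 4.8713.
W = Q_H/COP_HP = 822/4.8713 = 169 kJ.

W_in ≈ 169 kJ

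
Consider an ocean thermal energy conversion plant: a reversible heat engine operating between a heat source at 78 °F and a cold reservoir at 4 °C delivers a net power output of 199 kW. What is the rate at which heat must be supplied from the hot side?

T_H = 78 °F → (78 − 32) × 5/9 = 25.56 °C = 298.71 K.
T_C = 4 °C → 4 + 273.15 = 277.15 K.
For a reversible engine, η = 1 − T_C/T_H = 1 − 277.15/298.71 = 0.0722.
Q_H = W/η = 199/0.0722 = 2758 kW.

Q̇_H ≈ 2758 kW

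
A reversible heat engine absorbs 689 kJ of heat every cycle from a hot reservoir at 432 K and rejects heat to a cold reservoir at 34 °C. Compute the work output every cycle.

W ≈ 199 kJ

T_C = 34 °C → 34 + 273.15 = 307.15 K.
For a reversible engine, η = 1 − T_C/T_H = 1 − 307.15/432.00 = 0.2890.
W = η·Q_H = 0.2890 × 689 = 199 kJ.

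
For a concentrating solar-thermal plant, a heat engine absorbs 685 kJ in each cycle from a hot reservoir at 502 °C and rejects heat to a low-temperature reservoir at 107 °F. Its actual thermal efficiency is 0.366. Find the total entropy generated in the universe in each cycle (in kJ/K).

T_H = 502 °C → 502 + 273.15 = 775.15 K.
T_C = 107 °F → (107 − 32) × 5/9 = 41.67 °C = 314.82 K.
W = η·Q_H = 0.366 × 685 = 250.7 kJ, so Q_C = Q_H − W = 434.3 kJ.
The hot reservoir loses entropy Q_H/T_H = 685/775.15 = 0.8837 kJ/K; the cold reservoir gains Q_C/T_C = 434.3/314.82 = 1.380 kJ/K.
ΔS_univ = −Q_H/T_H + Q_C/T_C = 0.496 kJ/K (> 0, since η = 0.366 < η_Carnot = 0.594).

ΔS_univ ≈ 0.496 kJ/K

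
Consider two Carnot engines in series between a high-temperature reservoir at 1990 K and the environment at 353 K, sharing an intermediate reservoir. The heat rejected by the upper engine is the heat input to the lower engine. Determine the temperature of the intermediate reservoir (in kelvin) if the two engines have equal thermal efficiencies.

Equal efficiencies require 1 − T_m/T_H = 1 − T_C/T_m, i.e. T_m/T_H = T_C/T_m, so T_m = √(T_H·T_C) = √(1990.00 × 353.00) = 838.1 K.

T_m ≈ 838.1 K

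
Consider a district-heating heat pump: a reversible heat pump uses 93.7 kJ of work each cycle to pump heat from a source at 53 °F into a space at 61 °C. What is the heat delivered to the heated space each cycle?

Q_H ≈ 635 kJ

T_H = 61 °C → 61 + 273.15 = 334.15 K.
T_C = 53 °F → (53 − 32) × 5/9 = 11.67 °C = 284.82 K.
The Carnot heat-pump COP is COP_HP = T_H/(T_H − T_C) = 334.15/49.33 = 6.7733.
Q_H = COP_HP · W = 6.7733 × 93.7 = 635 kJ.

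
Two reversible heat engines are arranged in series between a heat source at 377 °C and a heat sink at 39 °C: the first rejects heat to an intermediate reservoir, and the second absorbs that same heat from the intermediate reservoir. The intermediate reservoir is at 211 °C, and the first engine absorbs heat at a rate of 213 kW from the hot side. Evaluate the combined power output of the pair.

T_H = 377 °C → 377 + 273.15 = 650.15 K.
T_C = 39 °C → 39 + 273.15 = 312.15 K.
Two reversible stages in series are equivalent to a single Carnot engine between T_H and T_C, so η_total = 1 − T_C/T_H = 1 − 312.15/650.15 = 0.5199.
W_total = η_total · Q_H = 0.5199 × 213 = 111 kW.

Ẇ_total ≈ 111 kW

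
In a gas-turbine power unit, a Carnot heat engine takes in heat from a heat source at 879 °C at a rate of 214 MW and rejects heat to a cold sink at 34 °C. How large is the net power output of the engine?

Ẇ ≈ 157 MW

T_H = 879 °C → 879 + 273.15 = 1152.15 K.
T_C = 34 °C → 34 + 273.15 = 307.15 K.
For a reversible engine, η = 1 − T_C/T_H = 1 − 307.15/1152.15 = 0.7334.
W = η·Q_H = 0.7334 × 214 = 157 MW.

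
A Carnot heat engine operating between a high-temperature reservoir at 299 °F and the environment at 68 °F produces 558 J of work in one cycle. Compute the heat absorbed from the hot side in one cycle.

T_H = 299 °F → (299 − 32) × 5/9 = 148.33 °C = 421.48 K.
T_C = 68 °F → (68 − 32) × 5/9 = 20.00 °C = 293.15 K.
Since the cycle is reversible, η = 1 − T_C/T_H = 1 − 293.15/421.48 = 0.3045.
Q_H = W/η = 558/0.3045 = 1830 J.

Q_H ≈ 1830 J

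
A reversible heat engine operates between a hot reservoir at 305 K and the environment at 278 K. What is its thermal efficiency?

η ≈ 0.0885

Carnot efficiency: η = 1 − T_C/T_H = 1 − 278.00/305.00 = 0.0885.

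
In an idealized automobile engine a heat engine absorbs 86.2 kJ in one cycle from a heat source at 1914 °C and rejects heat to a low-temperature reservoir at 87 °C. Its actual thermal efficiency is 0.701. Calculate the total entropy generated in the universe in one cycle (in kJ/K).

ΔS_univ ≈ 0.0322 kJ/K

T_H = 1914 °C → 1914 + 273.15 = 2187.15 K.
T_C = 87 °C → 87 + 273.15 = 360.15 K.
W = η·Q_H = 0.701 × 86.2 = 60.43 kJ, so Q_C = Q_H − W = 25.77 kJ.
Reservoir entropy changes: ΔS_H = −Q_H/T_H = −86.2/2187.15 = -0.03941 kJ/K and ΔS_C = +Q_C/T_C = 25.77/360.15 = 0.07156 kJ/K.
ΔS_univ = −Q_H/T_H + Q_C/T_C = 0.0322 kJ/K (> 0, since η = 0.701 < η_Carnot = 0.835).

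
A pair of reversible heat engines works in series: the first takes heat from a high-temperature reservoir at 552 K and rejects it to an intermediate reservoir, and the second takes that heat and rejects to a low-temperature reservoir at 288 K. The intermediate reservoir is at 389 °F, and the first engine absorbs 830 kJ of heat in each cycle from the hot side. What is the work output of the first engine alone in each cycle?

T_m = 389 °F → (389 − 32) × 5/9 = 198.33 °C = 471.48 K.
First-stage efficiency η₁ = 1 − T_m/T_H = 1 − 471.48/552.00 = 0.1459.
W₁ = η₁·Q_H = 0.1459 × 830 = 121.1 kJ.

W₁ ≈ 121.1 kJ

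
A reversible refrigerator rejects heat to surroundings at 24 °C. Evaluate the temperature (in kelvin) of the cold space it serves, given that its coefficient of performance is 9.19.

T_C ≈ 268 K

T_H = 24 °C → 24 + 273.15 = 297.15 K.
COP_R = T_C/(T_H − T_C) ⇒ T_C = T_H·COP_R/(1 + COP_R) = 297.15 × 9.19/(1 + 9.19) = 268 K.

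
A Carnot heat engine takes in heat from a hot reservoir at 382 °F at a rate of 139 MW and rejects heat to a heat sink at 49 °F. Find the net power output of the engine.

Ẇ ≈ 54.99 MW

T_H = 382 °F → (382 − 32) × 5/9 = 194.44 °C = 467.59 K.
T_C = 49 °F → (49 − 32) × 5/9 = 9.44 °C = 282.59 K.
Carnot efficiency: η = 1 − T_C/T_H = 1 − 282.59/467.59 = 0.3956.
W = η·Q_H = 0.3956 × 139 = 54.99 MW.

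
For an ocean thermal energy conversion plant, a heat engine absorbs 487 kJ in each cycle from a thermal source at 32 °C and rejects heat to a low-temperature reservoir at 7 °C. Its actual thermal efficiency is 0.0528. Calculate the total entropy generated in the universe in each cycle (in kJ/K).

ΔS_univ ≈ 0.0506 kJ/K

T_H = 32 °C → 32 + 273.15 = 305.15 K.
T_C = 7 °C → 7 + 273.15 = 280.15 K.
W = η·Q_H = 0.0528 × 487 = 25.71 kJ, so Q_C = Q_H − W = 461.3 kJ.
Reservoir entropy changes: ΔS_H = −Q_H/T_H = −487/305.15 = -1.596 kJ/K and ΔS_C = +Q_C/T_C = 461.3/280.15 = 1.647 kJ/K.
ΔS_univ = −Q_H/T_H + Q_C/T_C = 0.0506 kJ/K (> 0, since η = 0.0528 < η_Carnot = 0.082).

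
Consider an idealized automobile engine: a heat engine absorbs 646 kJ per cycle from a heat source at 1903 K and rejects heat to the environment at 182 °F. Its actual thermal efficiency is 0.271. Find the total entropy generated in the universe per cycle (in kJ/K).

T_C = 182 °F → (182 − 32) × 5/9 = 83.33 °C = 356.48 K.
W = η·Q_H = 0.271 × 646 = 175.1 kJ, so Q_C = Q_H − W = 470.9 kJ.
Entropy balance on the reservoirs: −Q_H/T_H = -0.3395 kJ/K, +Q_C/T_C = 1.321 kJ/K.
ΔS_univ = −Q_H/T_H + Q_C/T_C = 0.9816 kJ/K (> 0, since η = 0.271 < η_Carnot = 0.813).

ΔS_univ ≈ 0.9816 kJ/K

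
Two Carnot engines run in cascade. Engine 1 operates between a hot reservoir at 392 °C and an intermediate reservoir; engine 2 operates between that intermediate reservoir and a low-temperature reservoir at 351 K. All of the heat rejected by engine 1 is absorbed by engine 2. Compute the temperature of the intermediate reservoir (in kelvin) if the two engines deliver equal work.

T_H = 392 °C → 392 + 273.15 = 665.15 K.
For reversible stages Q_m = Q_H·(T_m/T_H). Setting W₁ = Q_H(1 − T_m/T_H) equal to W₂ = Q_m(1 − T_C/T_m) = Q_H·(T_m − T_C)/T_H gives T_H − T_m = T_m − T_C, so T_m = (T_H + T_C)/2 = (665.15 + 351.00)/2 = 508 K.

T_m ≈ 508 K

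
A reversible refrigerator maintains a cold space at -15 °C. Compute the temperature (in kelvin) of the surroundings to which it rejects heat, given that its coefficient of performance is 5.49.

T_C = -15 °C → -15 + 273.15 = 258.15 K.
COP_R = T_C/(T_H − T_C) ⇒ T_H = T_C·(1 + 1/COP_R) = 258.15 × (1 + 1/5.49) = 305.2 K.

T_H ≈ 305.2 K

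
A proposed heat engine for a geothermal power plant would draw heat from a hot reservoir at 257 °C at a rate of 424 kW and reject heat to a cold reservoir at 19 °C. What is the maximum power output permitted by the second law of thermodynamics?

Ẇ_max ≈ 190 kW

T_H = 257 °C → 257 + 273.15 = 530.15 K.
T_C = 19 °C → 19 + 273.15 = 292.15 K.
The second-law ceiling is the Carnot efficiency, η_max = 1 − T_C/T_H = 1 − 292.15/530.15 = 0.4489.
W_max = η_max · Q_H = 0.4489 × 424 = 190 kW.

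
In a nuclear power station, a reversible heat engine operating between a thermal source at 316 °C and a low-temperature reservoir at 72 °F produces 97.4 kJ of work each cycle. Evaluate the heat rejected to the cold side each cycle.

T_H = 316 °C → 316 + 273.15 = 589.15 K.
T_C = 72 °F → (72 − 32) × 5/9 = 22.22 °C = 295.37 K.
η_rev = 1 − T_C/T_H = 1 − 295.37/589.15 = 0.4986.
Since Q_C/Q_H = T_C/T_H and Q_H = W/η, Q_C = W·T_C/(T_H − T_C) = 97.4 × 295.37/293.78 = 97.93 kJ.

Q_C ≈ 97.93 kJ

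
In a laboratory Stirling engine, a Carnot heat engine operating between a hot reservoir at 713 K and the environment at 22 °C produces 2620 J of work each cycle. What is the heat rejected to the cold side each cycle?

T_C = 22 °C → 22 + 273.15 = 295.15 K.
Carnot efficiency: η = 1 − T_C/T_H = 1 − 295.15/713.00 = 0.5860.
Since Q_C/Q_H = T_C/T_H and Q_H = W/η, Q_C = W·T_C/(T_H − T_C) = 2620 × 295.15/417.85 = 1850 J.

Q_C ≈ 1850 J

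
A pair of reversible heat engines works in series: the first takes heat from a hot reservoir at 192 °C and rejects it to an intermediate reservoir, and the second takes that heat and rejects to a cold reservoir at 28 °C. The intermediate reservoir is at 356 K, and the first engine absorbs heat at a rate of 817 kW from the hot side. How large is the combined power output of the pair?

T_H = 192 °C → 192 + 273.15 = 465.15 K.
T_C = 28 °C → 28 + 273.15 = 301.15 K.
Two reversible stages in series are equivalent to a single Carnot engine between T_H and T_C, so η_total = 1 − T_C/T_H = 1 − 301.15/465.15 = 0.3526.
W_total = η_total · Q_H = 0.3526 × 817 = 288.1 kW.

Ẇ_total ≈ 288.1 kW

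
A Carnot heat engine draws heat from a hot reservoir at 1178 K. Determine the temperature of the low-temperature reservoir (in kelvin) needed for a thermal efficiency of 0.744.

T_C ≈ 301.6 K

From η = 1 − T_C/T_H, T_C = T_H·(1 − η) = 1178.00 × (1 − 0.744) = 301.6 K.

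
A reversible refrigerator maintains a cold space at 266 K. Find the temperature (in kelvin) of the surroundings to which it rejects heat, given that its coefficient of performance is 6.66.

COP_R = T_C/(T_H − T_C) ⇒ T_H = T_C·(1 + 1/COP_R) = 266.00 × (1 + 1/6.66) = 305.9 K.

T_H ≈ 305.9 K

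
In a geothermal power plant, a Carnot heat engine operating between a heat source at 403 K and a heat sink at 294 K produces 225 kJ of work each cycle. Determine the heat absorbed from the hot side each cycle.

The Carnot efficiency is η = 1 − T_C/T_H = 1 − 294.00/403.00 = 0.2705.
Q_H = W/η = 225/0.2705 = 831.9 kJ.

Q_H ≈ 831.9 kJ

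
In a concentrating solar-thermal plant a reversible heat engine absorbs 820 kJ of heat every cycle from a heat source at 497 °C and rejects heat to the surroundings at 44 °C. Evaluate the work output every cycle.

W ≈ 482.3 kJ

T_H = 497 °C → 497 + 273.15 = 770.15 K.
T_C = 44 °C → 44 + 273.15 = 317.15 K.
η_rev = 1 − T_C/T_H = 1 − 317.15/770.15 = 0.5882.
W = η·Q_H = 0.5882 × 820 = 482.3 kJ.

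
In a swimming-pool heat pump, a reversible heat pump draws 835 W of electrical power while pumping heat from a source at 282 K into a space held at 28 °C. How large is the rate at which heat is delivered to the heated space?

Q̇_H ≈ 13100 W

T_H = 28 °C → 28 + 273.15 = 301.15 K.
Reversible heating COP: COP_HP = T_H/(T_H − T_C) = 301.15/19.15 = 15.7258.
Q_H = COP_HP · W = 15.7258 × 835 = 13100 W.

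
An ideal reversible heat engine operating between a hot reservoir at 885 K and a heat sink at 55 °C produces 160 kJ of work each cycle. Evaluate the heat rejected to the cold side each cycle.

Q_C ≈ 94.3 kJ

T_C = 55 °C → 55 + 273.15 = 328.15 K.
Since the cycle is reversible, η = 1 − T_C/T_H = 1 − 328.15/885.00 = 0.6292.
Since Q_C/Q_H = T_C/T_H and Q_H = W/η, Q_C = W·T_C/(T_H − T_C) = 160 × 328.15/556.85 = 94.3 kJ.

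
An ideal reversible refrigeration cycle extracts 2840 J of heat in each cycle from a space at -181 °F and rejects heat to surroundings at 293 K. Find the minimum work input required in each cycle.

T_C = -181 °F → (-181 − 32) × 5/9 = -118.33 °C = 154.82 K.
Carnot COP: COP_R = T_C/(T_H − T_C) = 154.82/138.18 = 1.1204.
W = Q_C/COP_R = 2840/1.1204 = 2535 J.

W_in ≈ 2535 J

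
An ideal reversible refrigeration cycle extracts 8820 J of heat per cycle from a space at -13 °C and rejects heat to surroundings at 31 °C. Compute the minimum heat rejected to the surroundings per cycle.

T_H = 31 °C → 31 + 273.15 = 304.15 K.
T_C = -13 °C → -13 + 273.15 = 260.15 K.
For a reversible cycle Q_H/Q_C = T_H/T_C, so Q_H = Q_C·T_H/T_C = 8820 × 304.15/260.15 = 10300 J.

Q_H ≈ 10300 J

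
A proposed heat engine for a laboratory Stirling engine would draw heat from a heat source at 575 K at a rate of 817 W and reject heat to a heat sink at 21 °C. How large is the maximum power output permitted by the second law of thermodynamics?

Ẇ_max ≈ 399.1 W

T_C = 21 °C → 21 + 273.15 = 294.15 K.
No engine can exceed the Carnot limit: η_max = 1 − T_C/T_H = 1 − 294.15/575.00 = 0.4884.
W_max = η_max · Q_H = 0.4884 × 817 = 399.1 W.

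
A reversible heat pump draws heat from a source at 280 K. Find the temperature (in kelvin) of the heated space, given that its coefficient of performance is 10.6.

T_H ≈ 309 K

COP_HP = T_H/(T_H − T_C) ⇒ T_H = T_C·COP_HP/(COP_HP − 1) = 280.00 × 10.6/(10.6 − 1) = 309 K.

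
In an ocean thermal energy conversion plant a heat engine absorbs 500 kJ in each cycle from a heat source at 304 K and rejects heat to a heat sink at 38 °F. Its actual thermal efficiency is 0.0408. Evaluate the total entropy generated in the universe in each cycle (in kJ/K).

ΔS_univ ≈ 0.08991 kJ/K

T_C = 38 °F → (38 − 32) × 5/9 = 3.33 °C = 276.48 K.
W = η·Q_H = 0.0408 × 500 = 20.40 kJ, so Q_C = Q_H − W = 479.6 kJ.
Entropy balance on the reservoirs: −Q_H/T_H = -1.645 kJ/K, +Q_C/T_C = 1.735 kJ/K.
ΔS_univ = −Q_H/T_H + Q_C/T_C = 0.08991 kJ/K (> 0, since η = 0.0408 < η_Carnot = 0.091).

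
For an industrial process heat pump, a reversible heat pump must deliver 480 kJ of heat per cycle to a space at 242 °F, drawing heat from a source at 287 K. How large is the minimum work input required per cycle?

W_in ≈ 127 kJ

T_H = 242 °F → (242 − 32) × 5/9 = 116.67 °C = 389.82 K.
Reversible heating COP: COP_HP = T_H/(T_H − T_C) = 389.82/102.82 = 3.7914.
W = Q_H/COP_HP = 480/3.7914 = 127 kJ.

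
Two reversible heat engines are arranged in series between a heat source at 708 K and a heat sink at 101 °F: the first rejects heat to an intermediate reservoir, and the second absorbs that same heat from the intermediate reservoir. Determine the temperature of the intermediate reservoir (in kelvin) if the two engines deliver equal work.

T_C = 101 °F → (101 − 32) × 5/9 = 38.33 °C = 311.48 K.
For reversible stages Q_m = Q_H·(T_m/T_H). Setting W₁ = Q_H(1 − T_m/T_H) equal to W₂ = Q_m(1 − T_C/T_m) = Q_H·(T_m − T_C)/T_H gives T_H − T_m = T_m − T_C, so T_m = (T_H + T_C)/2 = (708.00 + 311.48)/2 = 510 K.

T_m ≈ 510 K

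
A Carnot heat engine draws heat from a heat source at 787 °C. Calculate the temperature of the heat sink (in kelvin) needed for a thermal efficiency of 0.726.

T_C ≈ 290 K

T_H = 787 °C → 787 + 273.15 = 1060.15 K.
From η = 1 − T_C/T_H, T_C = T_H·(1 − η) = 1060.15 × (1 − 0.726) = 290 K.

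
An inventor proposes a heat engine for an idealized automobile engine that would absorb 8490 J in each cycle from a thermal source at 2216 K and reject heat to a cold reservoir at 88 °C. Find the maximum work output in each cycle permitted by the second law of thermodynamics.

W_max ≈ 7110 J

T_C = 88 °C → 88 + 273.15 = 361.15 K.
By the Carnot theorem, η_max = 1 − T_C/T_H = 1 − 361.15/2216.00 = 0.8370.
W_max = η_max · Q_H = 0.8370 × 8490 = 7110 J.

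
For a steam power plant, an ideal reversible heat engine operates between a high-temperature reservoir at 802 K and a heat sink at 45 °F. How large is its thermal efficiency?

η ≈ 0.6504

T_C = 45 °F → (45 − 32) × 5/9 = 7.22 °C = 280.37 K.
For a reversible engine, η = 1 − T_C/T_H = 1 − 280.37/802.00 = 0.6504.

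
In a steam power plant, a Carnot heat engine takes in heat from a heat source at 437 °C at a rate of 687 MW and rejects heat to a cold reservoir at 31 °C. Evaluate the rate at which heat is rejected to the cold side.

T_H = 437 °C → 437 + 273.15 = 710.15 K.
T_C = 31 °C → 31 + 273.15 = 304.15 K.
For a reversible engine, η = 1 − T_C/T_H = 1 − 304.15/710.15 = 0.5717.
For a reversible cycle Q_C/Q_H = T_C/T_H, so Q_C = 687 × 304.15/710.15 = 294 MW.

Q̇_C ≈ 294 MW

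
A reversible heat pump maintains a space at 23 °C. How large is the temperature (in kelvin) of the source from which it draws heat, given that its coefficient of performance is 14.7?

T_C ≈ 276 K

T_H = 23 °C → 23 + 273.15 = 296.15 K.
COP_HP = T_H/(T_H − T_C) ⇒ T_C = T_H·(COP_HP − 1)/COP_HP = 296.15 × (14.7 − 1)/14.7 = 276 K.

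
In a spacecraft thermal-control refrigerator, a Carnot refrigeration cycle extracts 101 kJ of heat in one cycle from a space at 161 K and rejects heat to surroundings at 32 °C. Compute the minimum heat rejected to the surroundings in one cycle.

T_H = 32 °C → 32 + 273.15 = 305.15 K.
For a reversible cycle Q_H/Q_C = T_H/T_C, so Q_H = Q_C·T_H/T_C = 101 × 305.15/161.00 = 191 kJ.

Q_H ≈ 191 kJ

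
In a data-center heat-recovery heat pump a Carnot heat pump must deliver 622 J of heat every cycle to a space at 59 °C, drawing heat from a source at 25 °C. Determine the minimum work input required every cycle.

W_in ≈ 63.7 J

T_H = 59 °C → 59 + 273.15 = 332.15 K.
T_C = 25 °C → 25 + 273.15 = 298.15 K.
COP_HP = T_H/(T_H − T_C) = 332.15/34.00 = 9.7691.
W = Q_H/COP_HP = 622/9.7691 = 63.7 J.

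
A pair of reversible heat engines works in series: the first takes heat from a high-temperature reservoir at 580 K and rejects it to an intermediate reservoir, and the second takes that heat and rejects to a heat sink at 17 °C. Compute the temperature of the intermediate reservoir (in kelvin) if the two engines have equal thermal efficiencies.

T_m ≈ 410.2 K

T_C = 17 °C → 17 + 273.15 = 290.15 K.
Equal efficiencies require 1 − T_m/T_H = 1 − T_C/T_m, i.e. T_m/T_H = T_C/T_m, so T_m = √(T_H·T_C) = √(580.00 × 290.15) = 410.2 K.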